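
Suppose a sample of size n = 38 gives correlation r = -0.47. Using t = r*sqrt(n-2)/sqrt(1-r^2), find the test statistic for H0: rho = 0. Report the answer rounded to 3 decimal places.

-3.195

1 − r² = 1 − 0.2209 = 0.7791;  √(1−r²) = 0.882666
√(n−2) = √36 = 6.000000
t = r·√(n−2)/√(1−r²) = -0.47 · 6.000000 / 0.882666 = -3.195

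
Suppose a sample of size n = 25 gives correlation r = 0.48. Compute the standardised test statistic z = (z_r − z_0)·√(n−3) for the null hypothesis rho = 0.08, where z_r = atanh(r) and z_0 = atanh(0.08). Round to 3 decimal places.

Fisher z: atanh(0.48) = 0.522984, atanh(0.08) = 0.080171
z = (z_r − z_0)·√(n−3) = (0.522984 − 0.080171)·√22 = 0.442813 · 4.690416 = 2.077

2.077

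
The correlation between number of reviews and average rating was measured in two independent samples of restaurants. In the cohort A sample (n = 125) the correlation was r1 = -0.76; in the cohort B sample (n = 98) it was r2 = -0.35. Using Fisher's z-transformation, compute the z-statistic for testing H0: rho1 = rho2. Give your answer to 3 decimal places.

-4.610

Fisher z-transforms: z1 = atanh(-0.76) = -0.996215, z2 = atanh(-0.35) = -0.365444; difference d = -0.630771
Var(d) = 1/122 + 1/95 = 0.0081967 + 0.0105263 = 0.0187230
z = d/√Var(d) = -0.630771 / √0.0187230 = -0.630771 / 0.136832 = -4.610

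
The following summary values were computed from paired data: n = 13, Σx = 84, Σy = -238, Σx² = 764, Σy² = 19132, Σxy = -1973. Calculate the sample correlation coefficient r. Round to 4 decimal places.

-0.2407

Numerator: nΣxy − (Σx)(Σy) = 13·(-1973) − (84)(-238) = -5657
Denominator: √[(nΣx²−(Σx)²)(nΣy²−(Σy)²)]
  nΣx²−(Σx)² = 13·764 − 7056 = 2876;  nΣy²−(Σy)² = 13·19132 − 56644 = 192072
  √(2876·192072) = √552399072 = 23503.1715
r = -5657 / 23503.1715 = -0.2407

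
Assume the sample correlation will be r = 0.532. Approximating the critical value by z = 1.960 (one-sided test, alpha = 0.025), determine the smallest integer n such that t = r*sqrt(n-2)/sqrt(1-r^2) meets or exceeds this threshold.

Need r·√(n−2)/√(1−r²) ≥ 1.960
√(n−2) ≥ 1.960·√(1−0.283024) / 0.532 = 1.960·0.846744 / 0.532 = 3.1196
n−2 ≥ 9.7319  ⇒  n ≥ 11.7319
Smallest integer n = 12

12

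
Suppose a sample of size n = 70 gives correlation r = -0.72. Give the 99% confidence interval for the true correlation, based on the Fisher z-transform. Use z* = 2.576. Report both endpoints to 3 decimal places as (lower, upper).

(-0.840, -0.532)

z_r = atanh(-0.72) = -0.907645;  SE = 1/√(n−3) = 1/√67 = 0.122169
z-limits: -0.907645 ± 2.576·0.122169 = -0.907645 ± 0.314707 = [-1.222352, -0.592938]
ρ-limits: (tanh -1.222352, tanh -0.592938) = (-0.840, -0.532)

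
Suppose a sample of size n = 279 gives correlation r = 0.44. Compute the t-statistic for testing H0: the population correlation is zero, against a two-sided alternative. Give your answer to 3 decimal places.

t = r·√(n−2) / √(1−r²) with r = 0.44, n = 279
  = 0.44·√277 / √(1 − 0.1936)
  = 0.44·16.643317 / 0.897998
  = 7.323059 / 0.897998 = 8.155

8.155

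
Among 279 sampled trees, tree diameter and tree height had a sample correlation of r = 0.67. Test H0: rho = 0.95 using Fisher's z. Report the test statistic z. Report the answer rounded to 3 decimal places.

-16.963

z_r = atanh(0.67) = 0.810743,  z_0 = atanh(0.95) = 1.831781
SE = 1/√(n−3) = 1/√276 = 0.060193
z = (z_r − z_0)/SE = (0.810743 − 1.831781) / 0.060193 = -1.021038 / 0.060193 = -16.963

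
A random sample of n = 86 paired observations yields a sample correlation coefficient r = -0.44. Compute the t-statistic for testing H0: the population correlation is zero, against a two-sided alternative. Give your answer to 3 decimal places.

-4.491

1 − r² = 1 − 0.1936 = 0.8064;  √(1−r²) = 0.897998
√(n−2) = √84 = 9.165151
t = r·√(n−2)/√(1−r²) = -0.44 · 9.165151 / 0.897998 = -4.491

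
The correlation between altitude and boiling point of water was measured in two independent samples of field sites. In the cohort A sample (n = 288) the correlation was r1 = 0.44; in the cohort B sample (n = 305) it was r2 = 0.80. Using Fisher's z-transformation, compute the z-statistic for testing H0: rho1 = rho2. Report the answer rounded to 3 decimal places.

Fisher z-transforms: z1 = atanh(0.44) = 0.472231, z2 = atanh(0.80) = 1.098612; difference d = -0.626381
Var(d) = 1/285 + 1/302 = 0.0035088 + 0.0033113 = 0.0068201
z = d/√Var(d) = -0.626381 / √0.0068201 = -0.626381 / 0.082584 = -7.585

-7.585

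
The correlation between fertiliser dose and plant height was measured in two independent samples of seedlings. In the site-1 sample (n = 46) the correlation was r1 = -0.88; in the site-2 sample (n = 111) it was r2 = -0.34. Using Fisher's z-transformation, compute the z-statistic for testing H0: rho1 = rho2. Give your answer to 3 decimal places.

-5.666

Fisher z-transforms: z1 = atanh(-0.88) = -1.375768, z2 = atanh(-0.34) = -0.354093; difference d = -1.021675
Var(d) = 1/43 + 1/108 = 0.0232558 + 0.0092593 = 0.0325151
z = d/√Var(d) = -1.021675 / √0.0325151 = -1.021675 / 0.180319 = -5.666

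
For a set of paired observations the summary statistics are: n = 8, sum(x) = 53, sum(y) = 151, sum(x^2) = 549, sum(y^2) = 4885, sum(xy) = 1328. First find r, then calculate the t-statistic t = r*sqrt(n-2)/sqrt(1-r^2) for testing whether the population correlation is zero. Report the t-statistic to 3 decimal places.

S_xy = nΣxy − ΣxΣy = 8·1328 − 53·151 = 10624 − 8003 = 2621
S_xx = nΣx² − (Σx)² = 8·549 − 53² = 4392 − 2809 = 1583
S_yy = nΣy² − (Σy)² = 8·4885 − 151² = 39080 − 22801 = 16279
r = S_xy / √(S_xx·S_yy) = 2621 / √(1583·16279) = 2621 / √25769657 = 2621 / 5076.3823 = 0.5163
t = r·√(n−2)/√(1−r²) = 0.5163·√6 / √(1−0.266566) = 1.264672 / 0.856408 = 1.477

1.477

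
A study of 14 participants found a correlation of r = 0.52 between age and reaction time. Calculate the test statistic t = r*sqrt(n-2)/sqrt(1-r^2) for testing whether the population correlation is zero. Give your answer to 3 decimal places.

2.109

1 − r² = 1 − 0.2704 = 0.7296;  √(1−r²) = 0.854166
√(n−2) = √12 = 3.464102
t = r·√(n−2)/√(1−r²) = 0.52 · 3.464102 / 0.854166 = 2.109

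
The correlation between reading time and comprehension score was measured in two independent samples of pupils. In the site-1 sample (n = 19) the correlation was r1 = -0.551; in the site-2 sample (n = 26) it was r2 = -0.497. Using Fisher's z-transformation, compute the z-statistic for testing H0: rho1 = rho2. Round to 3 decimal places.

Fisher z-transforms: z1 = atanh(-0.551) = -0.619816, z2 = atanh(-0.497) = -0.545314; difference d = -0.074502
Var(d) = 1/16 + 1/23 = 0.0625000 + 0.0434783 = 0.1059783
z = d/√Var(d) = -0.074502 / √0.1059783 = -0.074502 / 0.325543 = -0.229

-0.229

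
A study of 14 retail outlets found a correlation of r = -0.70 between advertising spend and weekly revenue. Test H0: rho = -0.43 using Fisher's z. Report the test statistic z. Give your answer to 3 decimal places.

-1.351

Fisher z: atanh(-0.70) = -0.867301, atanh(-0.43) = -0.459897
z = (z_r − z_0)·√(n−3) = (-0.867301 − (-0.459897))·√11 = -0.407404 · 3.316625 = -1.351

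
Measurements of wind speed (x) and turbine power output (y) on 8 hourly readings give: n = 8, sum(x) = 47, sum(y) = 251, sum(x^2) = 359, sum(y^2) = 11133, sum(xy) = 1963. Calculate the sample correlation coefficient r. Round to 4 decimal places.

Numerator: nΣxy − (Σx)(Σy) = 8·1963 − (47)(251) = 3907
Denominator: √[(nΣx²−(Σx)²)(nΣy²−(Σy)²)]
  nΣx²−(Σx)² = 8·359 − 2209 = 663;  nΣy²−(Σy)² = 8·11133 − 63001 = 26063
  √(663·26063) = √17279769 = 4156.8942
r = 3907 / 4156.8942 = 0.9399

0.9399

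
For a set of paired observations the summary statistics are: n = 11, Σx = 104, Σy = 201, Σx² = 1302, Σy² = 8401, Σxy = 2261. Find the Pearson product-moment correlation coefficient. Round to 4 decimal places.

S_xy = nΣxy − ΣxΣy = 11·2261 − 104·201 = 24871 − 20904 = 3967
S_xx = nΣx² − (Σx)² = 11·1302 − 104² = 14322 − 10816 = 3506
S_yy = nΣy² − (Σy)² = 11·8401 − 201² = 92411 − 40401 = 52010
r = S_xy / √(S_xx·S_yy) = 3967 / √(3506·52010) = 3967 / √182347060 = 3967 / 13503.5943 = 0.2938

0.2938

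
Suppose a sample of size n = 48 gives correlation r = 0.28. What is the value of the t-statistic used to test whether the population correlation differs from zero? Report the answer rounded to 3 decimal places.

1 − r² = 1 − 0.0784 = 0.9216;  √(1−r²) = 0.960000
√(n−2) = √46 = 6.782330
t = r·√(n−2)/√(1−r²) = 0.28 · 6.782330 / 0.960000 = 1.978

1.978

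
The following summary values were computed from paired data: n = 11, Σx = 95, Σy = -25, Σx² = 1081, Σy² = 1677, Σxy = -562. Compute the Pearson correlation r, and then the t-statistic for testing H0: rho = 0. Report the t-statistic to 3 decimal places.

-1.888

Numerator: nΣxy − (Σx)(Σy) = 11·(-562) − (95)(-25) = -3807
Denominator: √[(nΣx²−(Σx)²)(nΣy²−(Σy)²)]
  nΣx²−(Σx)² = 11·1081 − 9025 = 2866;  nΣy²−(Σy)² = 11·1677 − 625 = 17822
  √(2866·17822) = √51077852 = 7146.8771
r = -3807 / 7146.8771 = -0.5327
t = r·√(n−2)/√(1−r²) = -0.5327·√9 / √(1−0.283769) = -1.598100 / 0.846304 = -1.888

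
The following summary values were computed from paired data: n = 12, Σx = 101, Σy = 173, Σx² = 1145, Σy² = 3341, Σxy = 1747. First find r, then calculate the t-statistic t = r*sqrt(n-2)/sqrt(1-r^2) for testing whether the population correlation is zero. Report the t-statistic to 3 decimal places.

2.264

Numerator: nΣxy − (Σx)(Σy) = 12·1747 − (101)(173) = 3491
Denominator: √[(nΣx²−(Σx)²)(nΣy²−(Σy)²)]
  nΣx²−(Σx)² = 12·1145 − 10201 = 3539;  nΣy²−(Σy)² = 12·3341 − 29929 = 10163
  √(3539·10163) = √35966857 = 5997.2374
r = 3491 / 5997.2374 = 0.5821
t = r·√(n−2)/√(1−r²) = 0.5821·√10 / √(1−0.338840) = 1.840762 / 0.813117 = 2.264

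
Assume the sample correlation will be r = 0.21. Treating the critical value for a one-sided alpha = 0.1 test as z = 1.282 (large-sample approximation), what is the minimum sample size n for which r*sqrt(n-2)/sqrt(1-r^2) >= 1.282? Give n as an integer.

r√(n−2)/√(1−r²) ≥ 1.282  ⇔  n−2 ≥ (1.282)²·(1−r²)/r²
(1−r²)/r² = (1−0.0441)/0.0441 = 21.6757
n ≥ 2 + 1.643524·21.6757 = 2 + 35.6245 = 37.6245
⌈37.6245⌉ = 38

38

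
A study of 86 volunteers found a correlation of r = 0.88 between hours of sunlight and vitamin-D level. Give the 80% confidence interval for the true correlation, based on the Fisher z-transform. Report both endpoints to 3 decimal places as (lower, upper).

(0.844, 0.908)

Fisher z: z_r = atanh(r) = ½·ln((1+0.88)/(1−0.88)) = 1.375768
SE(z) = 1/√(n−3) = 1/√83 = 0.109764
80% ⇒ z* = 1.282; margin = 1.282·0.109764 = 0.140717
CI on z-scale: (1.235051, 1.516485)
Back-transform: tanh(1.235051) = 0.844038, tanh(1.516485) = 0.908083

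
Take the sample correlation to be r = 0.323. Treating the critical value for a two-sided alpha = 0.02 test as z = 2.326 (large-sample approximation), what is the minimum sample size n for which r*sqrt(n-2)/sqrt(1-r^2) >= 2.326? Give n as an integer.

r√(n−2)/√(1−r²) ≥ 2.326  ⇔  n−2 ≥ (2.326)²·(1−r²)/r²
(1−r²)/r² = (1−0.104329)/0.104329 = 8.5851
n ≥ 2 + 5.410276·8.5851 = 2 + 46.4478 = 48.4478
⌈48.4478⌉ = 49

49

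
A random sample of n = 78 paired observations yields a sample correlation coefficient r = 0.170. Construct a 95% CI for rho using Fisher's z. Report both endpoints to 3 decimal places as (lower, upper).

(-0.055, 0.378)

z_r = atanh(0.170) = 0.171667;  SE = 1/√(n−3) = 1/√75 = 0.115470
z-limits: 0.171667 ± 1.960·0.115470 = 0.171667 ± 0.226321 = [-0.054654, 0.397988]
ρ-limits: (tanh -0.054654, tanh 0.397988) = (-0.055, 0.378)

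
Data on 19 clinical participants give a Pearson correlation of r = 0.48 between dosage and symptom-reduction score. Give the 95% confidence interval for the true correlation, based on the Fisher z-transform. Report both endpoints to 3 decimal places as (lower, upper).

z_r = atanh(0.48) = 0.522984;  SE = 1/√(n−3) = 1/√16 = 0.250000
z-limits: 0.522984 ± 1.960·0.250000 = 0.522984 ± 0.490000 = [0.032984, 1.012984]
ρ-limits: (tanh 0.032984, tanh 1.012984) = (0.033, 0.767)

(0.033, 0.767)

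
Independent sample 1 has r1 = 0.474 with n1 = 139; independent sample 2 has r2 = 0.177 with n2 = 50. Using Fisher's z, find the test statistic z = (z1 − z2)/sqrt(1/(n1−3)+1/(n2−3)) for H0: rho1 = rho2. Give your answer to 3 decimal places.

1.988

z1 = atanh(0.474) = 0.515217,  z2 = atanh(0.177) = 0.178884
SE = √(1/(n1−3) + 1/(n2−3)) = √(1/136 + 1/47) = √(0.0073529 + 0.0212766) = √0.0286295 = 0.169203
z = (z1 − z2)/SE = (0.515217 − 0.178884) / 0.169203 = 0.336333 / 0.169203 = 1.988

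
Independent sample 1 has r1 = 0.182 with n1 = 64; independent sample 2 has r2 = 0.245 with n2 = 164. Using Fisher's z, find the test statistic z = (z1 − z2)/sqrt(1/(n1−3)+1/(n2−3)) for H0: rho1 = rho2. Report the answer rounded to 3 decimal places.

-0.439

z1 = atanh(0.182) = 0.184050,  z2 = atanh(0.245) = 0.250087
SE = √(1/(n1−3) + 1/(n2−3)) = √(1/61 + 1/161) = √(0.0163934 + 0.0062112) = √0.0226046 = 0.150348
z = (z1 − z2)/SE = (0.184050 − 0.250087) / 0.150348 = -0.066037 / 0.150348 = -0.439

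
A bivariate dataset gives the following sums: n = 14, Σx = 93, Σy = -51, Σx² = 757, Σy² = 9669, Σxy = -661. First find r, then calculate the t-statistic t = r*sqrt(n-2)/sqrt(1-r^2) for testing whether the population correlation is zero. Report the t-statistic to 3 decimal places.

Numerator: nΣxy − (Σx)(Σy) = 14·(-661) − (93)(-51) = -4511
Denominator: √[(nΣx²−(Σx)²)(nΣy²−(Σy)²)]
  nΣx²−(Σx)² = 14·757 − 8649 = 1949;  nΣy²−(Σy)² = 14·9669 − 2601 = 132765
  √(1949·132765) = √258758985 = 16085.9872
r = -4511 / 16085.9872 = -0.2804
t = r·√(n−2)/√(1−r²) = -0.2804·√12 / √(1−0.078624) = -0.971334 / 0.959883 = -1.012

-1.012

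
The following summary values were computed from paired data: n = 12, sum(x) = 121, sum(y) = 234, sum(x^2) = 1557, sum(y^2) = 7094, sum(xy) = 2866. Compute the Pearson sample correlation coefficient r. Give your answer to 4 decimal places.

0.5485

S_xy = nΣxy − ΣxΣy = 12·2866 − 121·234 = 34392 − 28314 = 6078
S_xx = nΣx² − (Σx)² = 12·1557 − 121² = 18684 − 14641 = 4043
S_yy = nΣy² − (Σy)² = 12·7094 − 234² = 85128 − 54756 = 30372
r = S_xy / √(S_xx·S_yy) = 6078 / √(4043·30372) = 6078 / √122793996 = 6078 / 11081.2452 = 0.5485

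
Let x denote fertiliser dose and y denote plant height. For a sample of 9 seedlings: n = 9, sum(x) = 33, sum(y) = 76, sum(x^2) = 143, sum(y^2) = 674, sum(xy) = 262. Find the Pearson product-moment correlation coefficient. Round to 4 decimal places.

-0.6260

Numerator: nΣxy − (Σx)(Σy) = 9·262 − (33)(76) = -150
Denominator: √[(nΣx²−(Σx)²)(nΣy²−(Σy)²)]
  nΣx²−(Σx)² = 9·143 − 1089 = 198;  nΣy²−(Σy)² = 9·674 − 5776 = 290
  √(198·290) = √57420 = 239.6247
r = -150 / 239.6247 = -0.6260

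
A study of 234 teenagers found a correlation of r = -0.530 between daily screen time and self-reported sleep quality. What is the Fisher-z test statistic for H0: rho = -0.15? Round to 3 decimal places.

-6.672

Fisher z: atanh(-0.530) = -0.590145, atanh(-0.15) = -0.151140
z = (z_r − z_0)·√(n−3) = (-0.590145 − (-0.151140))·√231 = -0.439005 · 15.198684 = -6.672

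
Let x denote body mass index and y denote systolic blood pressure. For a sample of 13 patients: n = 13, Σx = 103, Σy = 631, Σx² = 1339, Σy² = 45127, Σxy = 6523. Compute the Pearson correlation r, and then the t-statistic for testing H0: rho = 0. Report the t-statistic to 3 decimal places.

2.203

Numerator: nΣxy − (Σx)(Σy) = 13·6523 − (103)(631) = 19806
Denominator: √[(nΣx²−(Σx)²)(nΣy²−(Σy)²)]
  nΣx²−(Σx)² = 13·1339 − 10609 = 6798;  nΣy²−(Σy)² = 13·45127 − 398161 = 188490
  √(6798·188490) = √1281355020 = 35796.0196
r = 19806 / 35796.0196 = 0.5533
t = r·√(n−2)/√(1−r²) = 0.5533·√11 / √(1−0.306141) = 1.835088 / 0.832982 = 2.203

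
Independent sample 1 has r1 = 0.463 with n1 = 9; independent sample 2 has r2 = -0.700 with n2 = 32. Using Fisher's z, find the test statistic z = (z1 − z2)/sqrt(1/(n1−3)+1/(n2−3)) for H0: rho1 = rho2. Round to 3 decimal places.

3.051

z1 = atanh(0.463) = 0.501123,  z2 = atanh(-0.700) = -0.867301
SE = √(1/(n1−3) + 1/(n2−3)) = √(1/6 + 1/29) = √(0.1666667 + 0.0344828) = √0.2011495 = 0.448497
z = (z1 − z2)/SE = (0.501123 − (-0.867301)) / 0.448497 = 1.368424 / 0.448497 = 3.051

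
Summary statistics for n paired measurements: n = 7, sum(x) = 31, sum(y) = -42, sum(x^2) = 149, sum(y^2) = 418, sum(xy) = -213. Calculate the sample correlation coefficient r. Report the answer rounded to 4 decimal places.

-0.6123

S_xy = nΣxy − ΣxΣy = 7·(-213) − 31·(-42) = -1491 − (-1302) = -189
S_xx = nΣx² − (Σx)² = 7·149 − 31² = 1043 − 961 = 82
S_yy = nΣy² − (Σy)² = 7·418 − (-42)² = 2926 − 1764 = 1162
r = S_xy / √(S_xx·S_yy) = -189 / √(82·1162) = -189 / √95284 = -189 / 308.6811 = -0.6123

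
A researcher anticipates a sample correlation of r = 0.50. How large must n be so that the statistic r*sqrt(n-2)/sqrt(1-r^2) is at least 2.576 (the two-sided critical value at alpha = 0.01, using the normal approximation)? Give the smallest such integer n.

22

r√(n−2)/√(1−r²) ≥ 2.576  ⇔  n−2 ≥ (2.576)²·(1−r²)/r²
(1−r²)/r² = (1−0.2500)/0.2500 = 3.0000
n ≥ 2 + 6.635776·3.0000 = 2 + 19.9073 = 21.9073
⌈21.9073⌉ = 22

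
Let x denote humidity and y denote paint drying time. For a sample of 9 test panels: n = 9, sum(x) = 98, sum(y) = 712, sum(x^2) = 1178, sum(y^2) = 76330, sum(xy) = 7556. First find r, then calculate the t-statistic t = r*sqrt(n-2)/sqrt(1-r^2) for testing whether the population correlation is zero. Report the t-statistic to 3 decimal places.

-0.353

S_xy = nΣxy − ΣxΣy = 9·7556 − 98·712 = 68004 − 69776 = -1772
S_xx = nΣx² − (Σx)² = 9·1178 − 98² = 10602 − 9604 = 998
S_yy = nΣy² − (Σy)² = 9·76330 − 712² = 686970 − 506944 = 180026
r = S_xy / √(S_xx·S_yy) = -1772 / √(998·180026) = -1772 / √179665948 = -1772 / 13403.9527 = -0.1322
t = r·√(n−2)/√(1−r²) = -0.1322·√7 / √(1−0.017477) = -0.349768 / 0.991223 = -0.353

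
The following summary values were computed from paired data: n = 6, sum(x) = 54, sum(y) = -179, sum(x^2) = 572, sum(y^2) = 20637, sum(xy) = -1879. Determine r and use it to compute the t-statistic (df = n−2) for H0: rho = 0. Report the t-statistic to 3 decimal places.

Numerator: nΣxy − (Σx)(Σy) = 6·(-1879) − (54)(-179) = -1608
Denominator: √[(nΣx²−(Σx)²)(nΣy²−(Σy)²)]
  nΣx²−(Σx)² = 6·572 − 2916 = 516;  nΣy²−(Σy)² = 6·20637 − 32041 = 91781
  √(516·91781) = √47358996 = 6881.7873
r = -1608 / 6881.7873 = -0.2337
t = r·√(n−2)/√(1−r²) = -0.2337·√4 / √(1−0.054616) = -0.467400 / 0.972309 = -0.481

-0.481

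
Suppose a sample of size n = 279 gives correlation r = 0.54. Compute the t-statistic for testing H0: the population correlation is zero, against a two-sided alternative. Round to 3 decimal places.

10.678

1 − r² = 1 − 0.2916 = 0.7084;  √(1−r²) = 0.841665
√(n−2) = √277 = 16.643317
t = r·√(n−2)/√(1−r²) = 0.54 · 16.643317 / 0.841665 = 10.678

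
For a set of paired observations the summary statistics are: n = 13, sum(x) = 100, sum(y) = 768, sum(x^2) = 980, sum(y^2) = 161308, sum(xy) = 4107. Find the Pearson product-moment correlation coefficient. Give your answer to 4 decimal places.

S_xy = nΣxy − ΣxΣy = 13·4107 − 100·768 = 53391 − 76800 = -23409
S_xx = nΣx² − (Σx)² = 13·980 − 100² = 12740 − 10000 = 2740
S_yy = nΣy² − (Σy)² = 13·161308 − 768² = 2097004 − 589824 = 1507180
r = S_xy / √(S_xx·S_yy) = -23409 / √(2740·1507180) = -23409 / √4129673200 = -23409 / 64262.5334 = -0.3643

-0.3643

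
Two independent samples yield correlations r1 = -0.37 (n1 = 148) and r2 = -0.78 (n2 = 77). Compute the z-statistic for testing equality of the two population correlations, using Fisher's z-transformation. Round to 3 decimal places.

Fisher z-transforms: z1 = atanh(-0.37) = -0.388423, z2 = atanh(-0.78) = -1.045371; difference d = 0.656948
Var(d) = 1/145 + 1/74 = 0.0068966 + 0.0135135 = 0.0204101
z = d/√Var(d) = 0.656948 / √0.0204101 = 0.656948 / 0.142864 = 4.598

4.598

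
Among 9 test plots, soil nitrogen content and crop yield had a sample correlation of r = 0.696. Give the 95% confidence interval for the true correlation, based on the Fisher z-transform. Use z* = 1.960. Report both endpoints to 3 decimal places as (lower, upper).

Fisher z: z_r = atanh(r) = ½·ln((1+0.696)/(1−0.696)) = 0.859500
SE(z) = 1/√(n−3) = 1/√6 = 0.408248
95% ⇒ z* = 1.960; margin = 1.960·0.408248 = 0.800166
CI on z-scale: (0.059334, 1.659666)
Back-transform: tanh(0.059334) = 0.059264, tanh(1.659666) = 0.930172

(0.059, 0.930)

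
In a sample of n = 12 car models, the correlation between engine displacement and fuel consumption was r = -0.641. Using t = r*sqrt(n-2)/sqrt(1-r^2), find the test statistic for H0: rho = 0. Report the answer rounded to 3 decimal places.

-2.641

t = r·√(n−2) / √(1−r²) with r = -0.641, n = 12
  = -0.641·√10 / √(1 − 0.410881)
  = -0.641·3.162278 / 0.767541
  = -2.027020 / 0.767541 = -2.641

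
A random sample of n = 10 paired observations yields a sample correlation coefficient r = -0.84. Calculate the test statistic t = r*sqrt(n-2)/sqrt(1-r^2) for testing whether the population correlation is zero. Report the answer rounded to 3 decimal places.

-4.379

1 − r² = 1 − 0.7056 = 0.2944;  √(1−r²) = 0.542586
√(n−2) = √8 = 2.828427
t = r·√(n−2)/√(1−r²) = -0.84 · 2.828427 / 0.542586 = -4.379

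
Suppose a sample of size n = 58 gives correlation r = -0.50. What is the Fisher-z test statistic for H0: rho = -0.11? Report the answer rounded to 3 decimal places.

Fisher z: atanh(-0.50) = -0.549306, atanh(-0.11) = -0.110447
z = (z_r − z_0)·√(n−3) = (-0.549306 − (-0.110447))·√55 = -0.438859 · 7.416198 = -3.255

-3.255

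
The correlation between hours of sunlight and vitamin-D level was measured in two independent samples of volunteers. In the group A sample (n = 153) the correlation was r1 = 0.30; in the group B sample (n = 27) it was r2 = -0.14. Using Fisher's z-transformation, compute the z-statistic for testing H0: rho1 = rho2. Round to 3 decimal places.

2.049

Fisher z-transforms: z1 = atanh(0.30) = 0.309520, z2 = atanh(-0.14) = -0.140926; difference d = 0.450446
Var(d) = 1/150 + 1/24 = 0.0066667 + 0.0416667 = 0.0483334
z = d/√Var(d) = 0.450446 / √0.0483334 = 0.450446 / 0.219849 = 2.049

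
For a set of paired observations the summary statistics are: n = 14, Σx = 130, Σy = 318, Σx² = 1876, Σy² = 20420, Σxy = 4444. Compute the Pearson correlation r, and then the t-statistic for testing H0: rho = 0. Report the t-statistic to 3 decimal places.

S_xy = nΣxy − ΣxΣy = 14·4444 − 130·318 = 62216 − 41340 = 20876
S_xx = nΣx² − (Σx)² = 14·1876 − 130² = 26264 − 16900 = 9364
S_yy = nΣy² − (Σy)² = 14·20420 − 318² = 285880 − 101124 = 184756
r = S_xy / √(S_xx·S_yy) = 20876 / √(9364·184756) = 20876 / √1730055184 = 20876 / 41593.9321 = 0.5019
t = r·√(n−2)/√(1−r²) = 0.5019·√12 / √(1−0.251904) = 1.738633 / 0.864925 = 2.010

2.010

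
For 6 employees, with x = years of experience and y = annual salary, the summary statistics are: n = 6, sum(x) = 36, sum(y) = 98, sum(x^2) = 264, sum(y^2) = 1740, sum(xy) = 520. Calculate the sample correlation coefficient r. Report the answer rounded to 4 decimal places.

-0.8315

S_xy = nΣxy − ΣxΣy = 6·520 − 36·98 = 3120 − 3528 = -408
S_xx = nΣx² − (Σx)² = 6·264 − 36² = 1584 − 1296 = 288
S_yy = nΣy² − (Σy)² = 6·1740 − 98² = 10440 − 9604 = 836
r = S_xy / √(S_xx·S_yy) = -408 / √(288·836) = -408 / √240768 = -408 / 490.6812 = -0.8315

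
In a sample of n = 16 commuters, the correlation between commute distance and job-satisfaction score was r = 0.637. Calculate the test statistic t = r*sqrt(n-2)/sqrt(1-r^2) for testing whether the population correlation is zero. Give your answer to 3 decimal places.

t = r·√(n−2) / √(1−r²) with r = 0.637, n = 16
  = 0.637·√14 / √(1 − 0.405769)
  = 0.637·3.741657 / 0.770864
  = 2.383436 / 0.770864 = 3.092

3.092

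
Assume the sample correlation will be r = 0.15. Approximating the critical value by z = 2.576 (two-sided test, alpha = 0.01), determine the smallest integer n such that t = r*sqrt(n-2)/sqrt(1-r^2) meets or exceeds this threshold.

291

r√(n−2)/√(1−r²) ≥ 2.576  ⇔  n−2 ≥ (2.576)²·(1−r²)/r²
(1−r²)/r² = (1−0.0225)/0.0225 = 43.4444
n ≥ 2 + 6.635776·43.4444 = 2 + 288.2873 = 290.2873
⌈290.2873⌉ = 291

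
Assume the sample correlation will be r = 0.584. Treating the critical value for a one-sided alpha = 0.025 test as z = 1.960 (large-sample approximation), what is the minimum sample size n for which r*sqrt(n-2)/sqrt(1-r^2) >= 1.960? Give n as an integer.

Need r·√(n−2)/√(1−r²) ≥ 1.960
√(n−2) ≥ 1.960·√(1−0.341056) / 0.584 = 1.960·0.811754 / 0.584 = 2.7244
n−2 ≥ 7.4224  ⇒  n ≥ 9.4224
Smallest integer n = 10

10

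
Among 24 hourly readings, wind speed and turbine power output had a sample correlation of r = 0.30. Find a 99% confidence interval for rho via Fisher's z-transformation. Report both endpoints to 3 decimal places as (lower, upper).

Fisher z: z_r = atanh(r) = ½·ln((1+0.30)/(1−0.30)) = 0.309520
SE(z) = 1/√(n−3) = 1/√21 = 0.218218
99% ⇒ z* = 2.576; margin = 2.576·0.218218 = 0.562130
CI on z-scale: (-0.252610, 0.871650)
Back-transform: tanh(-0.252610) = -0.247371, tanh(0.871650) = 0.702211

(-0.247, 0.702)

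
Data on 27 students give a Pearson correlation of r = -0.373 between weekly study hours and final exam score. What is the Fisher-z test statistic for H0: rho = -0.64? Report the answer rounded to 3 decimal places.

1.794

z_r = atanh(-0.373) = -0.391903,  z_0 = atanh(-0.64) = -0.758174
SE = 1/√(n−3) = 1/√24 = 0.204124
z = (z_r − z_0)/SE = (-0.391903 − (-0.758174)) / 0.204124 = 0.366271 / 0.204124 = 1.794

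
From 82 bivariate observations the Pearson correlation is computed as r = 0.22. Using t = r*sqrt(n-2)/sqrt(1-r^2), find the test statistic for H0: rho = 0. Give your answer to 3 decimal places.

2.017

t = r·√(n−2) / √(1−r²) with r = 0.22, n = 82
  = 0.22·√80 / √(1 − 0.0484)
  = 0.22·8.944272 / 0.975500
  = 1.967740 / 0.975500 = 2.017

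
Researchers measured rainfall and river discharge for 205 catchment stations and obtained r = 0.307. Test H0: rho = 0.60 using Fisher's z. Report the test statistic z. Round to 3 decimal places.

z_r = atanh(0.307) = 0.317230,  z_0 = atanh(0.60) = 0.693147
SE = 1/√(n−3) = 1/√202 = 0.070360
z = (z_r − z_0)/SE = (0.317230 − 0.693147) / 0.070360 = -0.375917 / 0.070360 = -5.343

-5.343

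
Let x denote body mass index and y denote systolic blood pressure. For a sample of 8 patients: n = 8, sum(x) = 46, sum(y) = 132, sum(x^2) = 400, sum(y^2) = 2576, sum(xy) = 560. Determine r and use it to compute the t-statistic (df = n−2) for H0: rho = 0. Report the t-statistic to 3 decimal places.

-4.072

Numerator: nΣxy − (Σx)(Σy) = 8·560 − (46)(132) = -1592
Denominator: √[(nΣx²−(Σx)²)(nΣy²−(Σy)²)]
  nΣx²−(Σx)² = 8·400 − 2116 = 1084;  nΣy²−(Σy)² = 8·2576 − 17424 = 3184
  √(1084·3184) = √3451456 = 1857.8095
r = -1592 / 1857.8095 = -0.8569
t = r·√(n−2)/√(1−r²) = -0.8569·√6 / √(1−0.734278) = -2.098968 / 0.515482 = -4.072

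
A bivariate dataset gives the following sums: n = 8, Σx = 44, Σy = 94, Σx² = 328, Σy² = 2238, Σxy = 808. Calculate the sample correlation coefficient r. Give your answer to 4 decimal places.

Numerator: nΣxy − (Σx)(Σy) = 8·808 − (44)(94) = 2328
Denominator: √[(nΣx²−(Σx)²)(nΣy²−(Σy)²)]
  nΣx²−(Σx)² = 8·328 − 1936 = 688;  nΣy²−(Σy)² = 8·2238 − 8836 = 9068
  √(688·9068) = √6238784 = 2497.7558
r = 2328 / 2497.7558 = 0.9320

0.9320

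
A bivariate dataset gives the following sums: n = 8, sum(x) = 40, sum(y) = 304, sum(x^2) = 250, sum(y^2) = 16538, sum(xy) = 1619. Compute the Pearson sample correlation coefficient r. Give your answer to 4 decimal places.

0.1983

S_xy = nΣxy − ΣxΣy = 8·1619 − 40·304 = 12952 − 12160 = 792
S_xx = nΣx² − (Σx)² = 8·250 − 40² = 2000 − 1600 = 400
S_yy = nΣy² − (Σy)² = 8·16538 − 304² = 132304 − 92416 = 39888
r = S_xy / √(S_xx·S_yy) = 792 / √(400·39888) = 792 / √15955200 = 792 / 3994.3961 = 0.1983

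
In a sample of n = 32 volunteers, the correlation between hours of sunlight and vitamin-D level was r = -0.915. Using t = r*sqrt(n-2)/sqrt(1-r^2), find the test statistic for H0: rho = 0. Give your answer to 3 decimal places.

t = r·√(n−2) / √(1−r²) with r = -0.915, n = 32
  = -0.915·√30 / √(1 − 0.837225)
  = -0.915·5.477226 / 0.403454
  = -5.011662 / 0.403454 = -12.422

-12.422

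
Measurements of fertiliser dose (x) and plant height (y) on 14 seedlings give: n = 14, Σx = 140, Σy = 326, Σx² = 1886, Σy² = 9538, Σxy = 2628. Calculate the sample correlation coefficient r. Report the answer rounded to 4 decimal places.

S_xy = nΣxy − ΣxΣy = 14·2628 − 140·326 = 36792 − 45640 = -8848
S_xx = nΣx² − (Σx)² = 14·1886 − 140² = 26404 − 19600 = 6804
S_yy = nΣy² − (Σy)² = 14·9538 − 326² = 133532 − 106276 = 27256
r = S_xy / √(S_xx·S_yy) = -8848 / √(6804·27256) = -8848 / √185449824 = -8848 / 13617.9963 = -0.6497

-0.6497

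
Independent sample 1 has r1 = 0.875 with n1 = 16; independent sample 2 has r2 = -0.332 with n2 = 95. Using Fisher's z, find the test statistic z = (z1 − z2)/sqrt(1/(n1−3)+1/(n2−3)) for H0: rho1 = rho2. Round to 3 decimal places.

z1 = atanh(0.875) = 1.354025,  z2 = atanh(-0.332) = -0.345074
SE = √(1/(n1−3) + 1/(n2−3)) = √(1/13 + 1/92) = √(0.0769231 + 0.0108696) = √0.0877927 = 0.296298
z = (z1 − z2)/SE = (1.354025 − (-0.345074)) / 0.296298 = 1.699099 / 0.296298 = 5.734

5.734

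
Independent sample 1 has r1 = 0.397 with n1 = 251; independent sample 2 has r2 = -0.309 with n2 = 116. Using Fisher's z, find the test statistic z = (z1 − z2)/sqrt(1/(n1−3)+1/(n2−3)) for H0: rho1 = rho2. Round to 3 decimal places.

6.516

Fisher z-transforms: z1 = atanh(0.397) = 0.420083, z2 = atanh(-0.309) = -0.319439; difference d = 0.739522
Var(d) = 1/248 + 1/113 = 0.0040323 + 0.0088496 = 0.0128819
z = d/√Var(d) = 0.739522 / √0.0128819 = 0.739522 / 0.113498 = 6.516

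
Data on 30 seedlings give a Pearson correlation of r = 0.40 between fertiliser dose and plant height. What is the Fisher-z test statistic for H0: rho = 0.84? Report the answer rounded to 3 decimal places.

z_r = atanh(0.40) = 0.423649,  z_0 = atanh(0.84) = 1.221174
SE = 1/√(n−3) = 1/√27 = 0.192450
z = (z_r − z_0)/SE = (0.423649 − 1.221174) / 0.192450 = -0.797525 / 0.192450 = -4.144

-4.144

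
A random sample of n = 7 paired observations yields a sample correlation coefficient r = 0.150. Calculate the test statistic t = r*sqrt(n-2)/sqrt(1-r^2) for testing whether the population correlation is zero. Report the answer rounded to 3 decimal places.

0.339

1 − r² = 1 − 0.022500 = 0.977500;  √(1−r²) = 0.988686
√(n−2) = √5 = 2.236068
t = r·√(n−2)/√(1−r²) = 0.150 · 2.236068 / 0.988686 = 0.339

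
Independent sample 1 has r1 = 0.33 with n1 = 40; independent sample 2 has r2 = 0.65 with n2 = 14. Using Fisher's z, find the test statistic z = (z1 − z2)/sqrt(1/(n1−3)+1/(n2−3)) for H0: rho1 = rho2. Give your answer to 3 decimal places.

-1.259

Fisher z-transforms: z1 = atanh(0.33) = 0.342828, z2 = atanh(0.65) = 0.775299; difference d = -0.432471
Var(d) = 1/37 + 1/11 = 0.0270270 + 0.0909091 = 0.1179361
z = d/√Var(d) = -0.432471 / √0.1179361 = -0.432471 / 0.343418 = -1.259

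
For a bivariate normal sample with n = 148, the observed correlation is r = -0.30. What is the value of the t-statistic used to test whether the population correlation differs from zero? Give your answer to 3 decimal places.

-3.800

1 − r² = 1 − 0.0900 = 0.9100;  √(1−r²) = 0.953939
√(n−2) = √146 = 12.083046
t = r·√(n−2)/√(1−r²) = -0.30 · 12.083046 / 0.953939 = -3.800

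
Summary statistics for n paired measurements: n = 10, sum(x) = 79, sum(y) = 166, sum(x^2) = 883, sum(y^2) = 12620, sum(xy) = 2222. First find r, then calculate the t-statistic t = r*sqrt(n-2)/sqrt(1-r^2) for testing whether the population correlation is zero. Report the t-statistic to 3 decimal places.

Numerator: nΣxy − (Σx)(Σy) = 10·2222 − (79)(166) = 9106
Denominator: √[(nΣx²−(Σx)²)(nΣy²−(Σy)²)]
  nΣx²−(Σx)² = 10·883 − 6241 = 2589;  nΣy²−(Σy)² = 10·12620 − 27556 = 98644
  √(2589·98644) = √255389316 = 15980.9047
r = 9106 / 15980.9047 = 0.5698
t = r·√(n−2)/√(1−r²) = 0.5698·√8 / √(1−0.324672) = 1.611638 / 0.821783 = 1.961

1.961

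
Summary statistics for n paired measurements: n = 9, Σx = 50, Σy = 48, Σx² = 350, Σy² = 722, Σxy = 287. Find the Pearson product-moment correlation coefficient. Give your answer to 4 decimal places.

0.1108

Numerator: nΣxy − (Σx)(Σy) = 9·287 − (50)(48) = 183
Denominator: √[(nΣx²−(Σx)²)(nΣy²−(Σy)²)]
  nΣx²−(Σx)² = 9·350 − 2500 = 650;  nΣy²−(Σy)² = 9·722 − 2304 = 4194
  √(650·4194) = √2726100 = 1651.0905
r = 183 / 1651.0905 = 0.1108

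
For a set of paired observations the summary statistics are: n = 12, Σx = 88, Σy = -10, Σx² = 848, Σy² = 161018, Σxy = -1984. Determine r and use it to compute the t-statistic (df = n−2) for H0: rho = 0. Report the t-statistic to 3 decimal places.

S_xy = nΣxy − ΣxΣy = 12·(-1984) − 88·(-10) = -23808 − (-880) = -22928
S_xx = nΣx² − (Σx)² = 12·848 − 88² = 10176 − 7744 = 2432
S_yy = nΣy² − (Σy)² = 12·161018 − (-10)² = 1932216 − 100 = 1932116
r = S_xy / √(S_xx·S_yy) = -22928 / √(2432·1932116) = -22928 / √4698906112 = -22928 / 68548.5675 = -0.3345
t = r·√(n−2)/√(1−r²) = -0.3345·√10 / √(1−0.111890) = -1.057782 / 0.942396 = -1.122

-1.122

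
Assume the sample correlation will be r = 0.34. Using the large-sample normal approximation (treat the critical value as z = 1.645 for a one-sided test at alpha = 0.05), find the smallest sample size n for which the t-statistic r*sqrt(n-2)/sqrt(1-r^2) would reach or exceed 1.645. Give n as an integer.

23

Need r·√(n−2)/√(1−r²) ≥ 1.645
√(n−2) ≥ 1.645·√(1−0.1156) / 0.34 = 1.645·0.940425 / 0.34 = 4.5500
n−2 ≥ 20.7025  ⇒  n ≥ 22.7025
Smallest integer n = 23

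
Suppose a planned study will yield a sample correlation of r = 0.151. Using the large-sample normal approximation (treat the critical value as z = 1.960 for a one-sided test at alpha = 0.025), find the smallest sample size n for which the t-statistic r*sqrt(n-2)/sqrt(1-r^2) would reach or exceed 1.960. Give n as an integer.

r√(n−2)/√(1−r²) ≥ 1.960  ⇔  n−2 ≥ (1.960)²·(1−r²)/r²
(1−r²)/r² = (1−0.022801)/0.022801 = 42.8577
n ≥ 2 + 3.8416·42.8577 = 2 + 164.6421 = 166.6421
⌈166.6421⌉ = 167

167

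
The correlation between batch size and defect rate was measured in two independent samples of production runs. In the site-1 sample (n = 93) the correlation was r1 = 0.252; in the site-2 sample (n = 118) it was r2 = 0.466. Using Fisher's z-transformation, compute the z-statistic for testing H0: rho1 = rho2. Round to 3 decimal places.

z1 = atanh(0.252) = 0.257547,  z2 = atanh(0.466) = 0.504949
SE = √(1/(n1−3) + 1/(n2−3)) = √(1/90 + 1/115) = √(0.0111111 + 0.0086957) = √0.0198068 = 0.140737
z = (z1 − z2)/SE = (0.257547 − 0.504949) / 0.140737 = -0.247402 / 0.140737 = -1.758

-1.758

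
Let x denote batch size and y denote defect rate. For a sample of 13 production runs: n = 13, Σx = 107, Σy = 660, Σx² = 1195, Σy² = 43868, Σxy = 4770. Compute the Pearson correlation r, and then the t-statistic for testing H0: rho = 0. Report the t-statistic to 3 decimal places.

-1.309

Numerator: nΣxy − (Σx)(Σy) = 13·4770 − (107)(660) = -8610
Denominator: √[(nΣx²−(Σx)²)(nΣy²−(Σy)²)]
  nΣx²−(Σx)² = 13·1195 − 11449 = 4086;  nΣy²−(Σy)² = 13·43868 − 435600 = 134684
  √(4086·134684) = √550318824 = 23458.8752
r = -8610 / 23458.8752 = -0.3670
t = r·√(n−2)/√(1−r²) = -0.3670·√11 / √(1−0.134689) = -1.217201 / 0.930221 = -1.309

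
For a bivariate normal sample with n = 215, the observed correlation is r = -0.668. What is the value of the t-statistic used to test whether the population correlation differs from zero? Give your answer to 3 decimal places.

-13.101

t = r·√(n−2) / √(1−r²) with r = -0.668, n = 215
  = -0.668·√213 / √(1 − 0.446224)
  = -0.668·14.594520 / 0.744161
  = -9.749139 / 0.744161 = -13.101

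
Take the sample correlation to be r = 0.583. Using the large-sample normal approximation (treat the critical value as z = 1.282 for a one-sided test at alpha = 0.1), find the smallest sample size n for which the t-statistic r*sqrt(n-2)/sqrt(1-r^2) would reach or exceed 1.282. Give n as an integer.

Need r·√(n−2)/√(1−r²) ≥ 1.282
√(n−2) ≥ 1.282·√(1−0.339889) / 0.583 = 1.282·0.812472 / 0.583 = 1.7866
n−2 ≥ 3.1919  ⇒  n ≥ 5.1919
Smallest integer n = 6

6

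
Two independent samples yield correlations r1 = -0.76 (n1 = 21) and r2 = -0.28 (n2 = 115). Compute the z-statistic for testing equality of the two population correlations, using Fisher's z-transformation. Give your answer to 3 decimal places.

-2.790

z1 = atanh(-0.76) = -0.996215,  z2 = atanh(-0.28) = -0.287682
SE = √(1/(n1−3) + 1/(n2−3)) = √(1/18 + 1/112) = √(0.0555556 + 0.0089286) = √0.0644842 = 0.253937
z = (z1 − z2)/SE = (-0.996215 − (-0.287682)) / 0.253937 = -0.708533 / 0.253937 = -2.790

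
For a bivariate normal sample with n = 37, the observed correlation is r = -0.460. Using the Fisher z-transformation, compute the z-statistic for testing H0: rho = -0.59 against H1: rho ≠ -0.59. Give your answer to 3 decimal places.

Fisher z: atanh(-0.460) = -0.497311, atanh(-0.59) = -0.677666
z = (z_r − z_0)·√(n−3) = (-0.497311 − (-0.677666))·√34 = 0.180355 · 5.830952 = 1.052

1.052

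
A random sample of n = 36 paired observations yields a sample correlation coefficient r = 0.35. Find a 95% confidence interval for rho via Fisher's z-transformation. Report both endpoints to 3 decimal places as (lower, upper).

Fisher z: z_r = atanh(r) = ½·ln((1+0.35)/(1−0.35)) = 0.365444
SE(z) = 1/√(n−3) = 1/√33 = 0.174078
95% ⇒ z* = 1.960; margin = 1.960·0.174078 = 0.341193
CI on z-scale: (0.024251, 0.706637)
Back-transform: tanh(0.024251) = 0.024246, tanh(0.706637) = 0.608564

(0.024, 0.609)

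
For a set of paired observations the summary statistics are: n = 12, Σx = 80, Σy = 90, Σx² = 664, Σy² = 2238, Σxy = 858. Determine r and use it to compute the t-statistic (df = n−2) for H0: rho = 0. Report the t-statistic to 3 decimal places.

2.199

S_xy = nΣxy − ΣxΣy = 12·858 − 80·90 = 10296 − 7200 = 3096
S_xx = nΣx² − (Σx)² = 12·664 − 80² = 7968 − 6400 = 1568
S_yy = nΣy² − (Σy)² = 12·2238 − 90² = 26856 − 8100 = 18756
r = S_xy / √(S_xx·S_yy) = 3096 / √(1568·18756) = 3096 / √29409408 = 3096 / 5423.0442 = 0.5709
t = r·√(n−2)/√(1−r²) = 0.5709·√10 / √(1−0.325927) = 1.805344 / 0.821019 = 2.199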